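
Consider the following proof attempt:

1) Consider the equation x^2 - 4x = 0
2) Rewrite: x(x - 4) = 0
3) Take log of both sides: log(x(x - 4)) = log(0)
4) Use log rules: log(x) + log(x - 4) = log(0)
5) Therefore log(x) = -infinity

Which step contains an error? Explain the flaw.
Step 3: Take log of both sides: log(x(x - 4)) = log(0)

Step 3 takes the logarithm of both sides, resulting in log(0) on the right side. The logarithm is only defined for positive numbers; log(0) is undefined (approaches negative infinity). This operation is invalid.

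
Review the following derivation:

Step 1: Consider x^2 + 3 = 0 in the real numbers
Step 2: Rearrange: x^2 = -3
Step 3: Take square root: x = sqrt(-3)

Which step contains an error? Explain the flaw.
Step 3: Take square root: x = sqrt(-3)

Step 3 takes the square root of -3, which is negative. In the real number system, the square root of a negative number is undefined. The equation x^2 + 3 = 0 has no real solutions. Square roots of negative numbers only exist in the complex numbers.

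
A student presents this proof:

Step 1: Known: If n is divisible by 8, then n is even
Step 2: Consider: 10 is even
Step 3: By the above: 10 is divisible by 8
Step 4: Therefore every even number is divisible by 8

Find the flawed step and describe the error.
Step 3: By the above: 10 is divisible by 8

Step 3 commits the fallacy of affirming the consequent. The known fact 'divisible by 8 → even' does NOT imply 'even → divisible by 8'. That would be the converse, which is false. For example, 10 is even but 10 ÷ 8 = 1.25, which is not an integer.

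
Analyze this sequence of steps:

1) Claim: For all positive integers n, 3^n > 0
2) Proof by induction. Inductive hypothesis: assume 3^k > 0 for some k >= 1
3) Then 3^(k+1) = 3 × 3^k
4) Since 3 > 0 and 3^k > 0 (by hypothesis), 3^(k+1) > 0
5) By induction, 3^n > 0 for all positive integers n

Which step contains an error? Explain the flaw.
Step 5: By induction, 3^n > 0 for all positive integers n

Step 5 concludes the proof by induction, but no base case was ever established. A valid induction proof requires: (1) a base case proving 3^1 > 0, and (2) an inductive step showing IF 3^k > 0 THEN 3^(k+1) > 0. Steps 2-4 correctly establish the inductive step, but without the base case the conclusion in step 5 does not follow.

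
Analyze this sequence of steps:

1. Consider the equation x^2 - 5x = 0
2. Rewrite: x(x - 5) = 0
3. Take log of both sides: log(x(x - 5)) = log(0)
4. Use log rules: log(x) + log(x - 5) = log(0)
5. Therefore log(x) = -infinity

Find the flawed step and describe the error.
Step 3: Take log of both sides: log(x(x - 5)) = log(0)

Step 3 takes the logarithm of both sides, resulting in log(0) on the right side. The logarithm is only defined for positive numbers; log(0) is undefined (approaches negative infinity). This operation is invalid.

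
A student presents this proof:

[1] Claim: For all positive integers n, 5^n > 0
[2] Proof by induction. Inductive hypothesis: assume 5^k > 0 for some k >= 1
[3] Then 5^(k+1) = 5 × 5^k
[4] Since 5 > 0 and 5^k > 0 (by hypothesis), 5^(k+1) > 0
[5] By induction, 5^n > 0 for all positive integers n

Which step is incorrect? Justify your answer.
Step 5: By induction, 5^n > 0 for all positive integers n

Step 5 concludes the proof by induction, but no base case was ever established. A valid induction proof requires: (1) a base case proving 5^1 > 0, and (2) an inductive step showing IF 5^k > 0 THEN 5^(k+1) > 0. Steps 2-4 correctly establish the inductive step, but without the base case the conclusion in step 5 does not follow.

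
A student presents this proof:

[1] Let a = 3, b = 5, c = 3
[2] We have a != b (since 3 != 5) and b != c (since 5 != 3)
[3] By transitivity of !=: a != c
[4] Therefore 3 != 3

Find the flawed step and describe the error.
Step 3: By transitivity of !=: a != c

Step 3 incorrectly applies transitivity to the '!=' relation. Transitivity states: if a R b and b R c, then a R c. However, '!=' is not transitive. Counterexample: 3 != 5 and 5 != 3, but 3 = 3 (both equal 3). Transitivity holds for relations like <, <=, =, but not for !=.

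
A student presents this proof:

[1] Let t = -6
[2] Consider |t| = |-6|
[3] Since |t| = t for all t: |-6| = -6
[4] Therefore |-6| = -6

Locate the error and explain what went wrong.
Step 3: Since |t| = t for all t: |-6| = -6

Step 3 incorrectly states that |t| = t for all t. The correct definition is |t| = t when t >= 0, and |t| = -t when t < 0. Since -6 < 0, we have |-6| = -(-6) = 6, not -6.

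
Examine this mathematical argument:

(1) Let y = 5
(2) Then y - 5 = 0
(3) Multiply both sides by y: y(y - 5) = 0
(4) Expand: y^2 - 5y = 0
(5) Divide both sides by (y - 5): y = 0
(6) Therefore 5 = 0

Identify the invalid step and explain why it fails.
Step 5: Divide both sides by (y - 5): y = 0

Step 5 divides both sides by (y - 5). However, since y = 5, we have (y - 5) = 0. Division by zero is undefined, making this step invalid.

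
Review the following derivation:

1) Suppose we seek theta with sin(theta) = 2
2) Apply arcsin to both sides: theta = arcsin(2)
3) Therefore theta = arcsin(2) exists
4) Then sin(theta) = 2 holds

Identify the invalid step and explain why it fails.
Step 2: Apply arcsin to both sides: theta = arcsin(2)

Step 2 applies arcsin to 2. However, arcsin(x) is only defined for x in [-1, 1] because sin(theta) can only produce values in that range. Since |2| > 1, arcsin(2) is undefined. There is no angle whose sine equals 2.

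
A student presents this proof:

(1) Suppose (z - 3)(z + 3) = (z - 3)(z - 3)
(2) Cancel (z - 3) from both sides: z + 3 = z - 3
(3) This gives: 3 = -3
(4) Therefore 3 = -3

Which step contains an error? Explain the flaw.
Step 2: Cancel (z - 3) from both sides: z + 3 = z - 3

Step 2 cancels (z - 3) from both sides. This is only valid if (z - 3) ≠ 0, i.e., z ≠ 3. When z = 3, both sides equal zero regardless of the other factors. The correct approach requires considering z = 3 as a separate case.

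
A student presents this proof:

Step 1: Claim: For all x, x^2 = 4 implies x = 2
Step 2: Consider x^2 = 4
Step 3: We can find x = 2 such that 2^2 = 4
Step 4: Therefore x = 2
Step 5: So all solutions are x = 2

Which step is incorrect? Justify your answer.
Step 4: Therefore x = 2

Step 4 incorrectly concludes that x = 2 is the only solution. The proof shows that x = 2 is A solution (existence), but does not show it is the ONLY solution (uniqueness). In fact, x = -2 is also a solution since (-2)^2 = 4. Finding one solution doesn't prove there are no others.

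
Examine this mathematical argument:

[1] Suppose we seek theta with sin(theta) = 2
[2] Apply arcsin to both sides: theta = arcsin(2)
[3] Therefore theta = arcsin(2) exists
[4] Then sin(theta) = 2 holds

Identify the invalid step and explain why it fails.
Step 2: Apply arcsin to both sides: theta = arcsin(2)

Step 2 applies arcsin to 2. However, arcsin(x) is only defined for x in [-1, 1] because sin(theta) can only produce values in that range. Since |2| > 1, arcsin(2) is undefined. There is no angle whose sine equals 2.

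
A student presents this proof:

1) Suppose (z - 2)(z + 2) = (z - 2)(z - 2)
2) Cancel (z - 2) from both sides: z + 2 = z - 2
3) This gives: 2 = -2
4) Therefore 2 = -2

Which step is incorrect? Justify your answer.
Step 2: Cancel (z - 2) from both sides: z + 2 = z - 2

Step 2 cancels (z - 2) from both sides. This is only valid if (z - 2) ≠ 0, i.e., z ≠ 2. When z = 2, both sides equal zero regardless of the other factors. The correct approach requires considering z = 2 as a separate case.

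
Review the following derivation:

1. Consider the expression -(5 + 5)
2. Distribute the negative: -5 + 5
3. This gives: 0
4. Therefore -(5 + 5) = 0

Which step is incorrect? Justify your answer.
Step 2: Distribute the negative: -5 + 5

Step 2 incorrectly distributes the negative sign. The correct distribution is -(5 + 5) = -5 - 5 = -10. The negative must be applied to both terms, not just the first. The error treats -(5 + 5) as -5 + 5, which equals 0 instead of -10.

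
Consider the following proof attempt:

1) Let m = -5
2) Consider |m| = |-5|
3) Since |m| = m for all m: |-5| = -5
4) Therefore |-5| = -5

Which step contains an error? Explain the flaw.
Step 3: Since |m| = m for all m: |-5| = -5

Step 3 incorrectly states that |m| = m for all m. The correct definition is |m| = m when m >= 0, and |m| = -m when m < 0. Since -5 < 0, we have |-5| = -(-5) = 5, not -5.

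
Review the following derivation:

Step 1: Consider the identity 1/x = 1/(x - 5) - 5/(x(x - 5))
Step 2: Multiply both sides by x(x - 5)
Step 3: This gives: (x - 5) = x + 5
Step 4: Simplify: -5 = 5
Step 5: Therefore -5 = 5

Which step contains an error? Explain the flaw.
Step 3: This gives: (x - 5) = x + 5

Step 3 makes a sign error when clearing denominators. Multiplying -5/(x(x - 5)) by x(x - 5) gives -5, not +5. The correct result is (x - 5) = x - 5, which is trivially true, not (x - 5) = x + 5. (Step 1 is a valid identity: 1/(x - 5) - 5/(x(x - 5)) = (x - 5)/(x(x - 5)) = 1/x.)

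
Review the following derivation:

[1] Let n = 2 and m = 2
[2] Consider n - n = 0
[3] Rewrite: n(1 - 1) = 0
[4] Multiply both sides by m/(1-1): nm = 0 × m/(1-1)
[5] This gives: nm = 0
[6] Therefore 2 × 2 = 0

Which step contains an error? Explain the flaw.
Step 4: Multiply both sides by m/(1-1): nm = 0 × m/(1-1)

Step 4 multiplies both sides by m/(1-1). However, 1-1 = 0, so this is multiplication by m/0, which is undefined. We cannot multiply by an undefined expression.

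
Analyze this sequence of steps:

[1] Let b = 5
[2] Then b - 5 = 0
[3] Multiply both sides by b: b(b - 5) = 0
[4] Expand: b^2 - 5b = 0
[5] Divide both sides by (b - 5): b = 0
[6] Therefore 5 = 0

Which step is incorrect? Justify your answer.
Step 5: Divide both sides by (b - 5): b = 0

Step 5 divides both sides by (b - 5). However, since b = 5, we have (b - 5) = 0. Division by zero is undefined, making this step invalid.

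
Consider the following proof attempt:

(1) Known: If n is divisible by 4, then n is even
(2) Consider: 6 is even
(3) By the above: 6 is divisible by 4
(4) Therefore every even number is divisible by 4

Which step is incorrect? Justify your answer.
Step 3: By the above: 6 is divisible by 4

Step 3 commits the fallacy of affirming the consequent. The known fact 'divisible by 4 → even' does NOT imply 'even → divisible by 4'. That would be the converse, which is false. For example, 6 is even but 6 ÷ 4 = 1.50, which is not an integer.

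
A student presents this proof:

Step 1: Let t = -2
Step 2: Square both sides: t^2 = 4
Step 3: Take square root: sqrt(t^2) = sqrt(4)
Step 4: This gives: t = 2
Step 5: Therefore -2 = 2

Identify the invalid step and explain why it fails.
Step 4: This gives: t = 2

Step 4 incorrectly states that sqrt(t^2) = t. The correct identity is sqrt(t^2) = |t|. Since t = -2 < 0, we have sqrt(t^2) = |-2| = 2, not t = -2.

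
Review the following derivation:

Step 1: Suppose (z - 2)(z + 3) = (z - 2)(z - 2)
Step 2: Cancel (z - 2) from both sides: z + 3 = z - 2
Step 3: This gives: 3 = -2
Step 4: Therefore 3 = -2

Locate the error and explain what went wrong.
Step 2: Cancel (z - 2) from both sides: z + 3 = z - 2

Step 2 cancels (z - 2) from both sides. This is only valid if (z - 2) ≠ 0, i.e., z ≠ 2. When z = 2, both sides equal zero regardless of the other factors. The correct approach requires considering z = 2 as a separate case.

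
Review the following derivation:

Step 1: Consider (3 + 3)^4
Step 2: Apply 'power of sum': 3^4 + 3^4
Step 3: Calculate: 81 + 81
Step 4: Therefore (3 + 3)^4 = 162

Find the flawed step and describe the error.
Step 2: Apply 'power of sum': 3^4 + 3^4

Step 2 incorrectly applies a non-existent rule '(a+b)^n = a^n + b^n'. This is false in general. The correct expansion uses the binomial theorem. The actual value is (3 + 3)^4 = 6^4 = 1296, not 162.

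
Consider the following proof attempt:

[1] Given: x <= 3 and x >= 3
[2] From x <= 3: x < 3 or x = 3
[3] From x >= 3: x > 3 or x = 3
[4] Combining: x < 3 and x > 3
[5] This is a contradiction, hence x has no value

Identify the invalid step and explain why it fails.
Step 4: Combining: x < 3 and x > 3

Step 4 incorrectly combines the conditions. From x <= 3 and x >= 3, the intersection is x = 3. The error treats the 'or' cases as 'and' requirements. The correct conclusion is that x = 3 is the unique solution, not that no solution exists.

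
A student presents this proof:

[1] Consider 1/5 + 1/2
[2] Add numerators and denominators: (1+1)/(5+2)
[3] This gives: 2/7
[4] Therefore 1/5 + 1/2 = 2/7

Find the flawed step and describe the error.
Step 2: Add numerators and denominators: (1+1)/(5+2)

Step 2 incorrectly adds fractions by separately adding numerators and denominators. This is wrong. The correct method requires a common denominator: 1/5 + 1/2 = (1×2 + 1×5)/(5×2) = 7/10 = 7/10. The method used gives 2/7, which is different.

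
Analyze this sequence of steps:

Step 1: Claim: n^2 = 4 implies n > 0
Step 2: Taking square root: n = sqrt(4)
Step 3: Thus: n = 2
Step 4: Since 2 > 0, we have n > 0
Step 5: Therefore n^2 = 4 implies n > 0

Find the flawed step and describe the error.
Step 2: Taking square root: n = sqrt(4)

Step 2 takes the square root and assumes the positive root only. The equation n^2 = 4 actually has two solutions: n = 2 and n = -2. The proof silently assumes n > 0 without justification, then uses this assumption to conclude n > 0, which is circular. The counterexample n = -2 shows the claim is false.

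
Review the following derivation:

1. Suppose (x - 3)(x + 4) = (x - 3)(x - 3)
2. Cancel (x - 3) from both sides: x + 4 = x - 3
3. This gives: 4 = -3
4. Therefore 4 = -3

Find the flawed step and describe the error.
Step 2: Cancel (x - 3) from both sides: x + 4 = x - 3

Step 2 cancels (x - 3) from both sides. This is only valid if (x - 3) ≠ 0, i.e., x ≠ 3. When x = 3, both sides equal zero regardless of the other factors. The correct approach requires considering x = 3 as a separate case.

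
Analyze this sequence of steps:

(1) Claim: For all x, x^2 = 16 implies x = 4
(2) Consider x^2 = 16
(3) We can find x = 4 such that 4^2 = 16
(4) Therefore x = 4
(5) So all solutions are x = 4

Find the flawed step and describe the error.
Step 4: Therefore x = 4

Step 4 incorrectly concludes that x = 4 is the only solution. The proof shows that x = 4 is A solution (existence), but does not show it is the ONLY solution (uniqueness). In fact, x = -4 is also a solution since (-4)^2 = 16. Finding one solution doesn't prove there are no others.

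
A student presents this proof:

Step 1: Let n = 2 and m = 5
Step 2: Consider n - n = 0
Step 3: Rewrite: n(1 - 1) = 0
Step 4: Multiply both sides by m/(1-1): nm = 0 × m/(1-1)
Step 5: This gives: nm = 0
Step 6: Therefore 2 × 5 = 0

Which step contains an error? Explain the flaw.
Step 4: Multiply both sides by m/(1-1): nm = 0 × m/(1-1)

Step 4 multiplies both sides by m/(1-1). However, 1-1 = 0, so this is multiplication by m/0, which is undefined. We cannot multiply by an undefined expression.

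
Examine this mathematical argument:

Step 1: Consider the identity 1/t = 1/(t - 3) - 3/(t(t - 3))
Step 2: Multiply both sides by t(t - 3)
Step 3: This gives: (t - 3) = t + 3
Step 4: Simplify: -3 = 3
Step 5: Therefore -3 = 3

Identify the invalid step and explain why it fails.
Step 3: This gives: (t - 3) = t + 3

Step 3 makes a sign error when clearing denominators. Multiplying -3/(t(t - 3)) by t(t - 3) gives -3, not +3. The correct result is (t - 3) = t - 3, which is trivially true, not (t - 3) = t + 3. (Step 1 is a valid identity: 1/(t - 3) - 3/(t(t - 3)) = (t - 3)/(t(t - 3)) = 1/t.)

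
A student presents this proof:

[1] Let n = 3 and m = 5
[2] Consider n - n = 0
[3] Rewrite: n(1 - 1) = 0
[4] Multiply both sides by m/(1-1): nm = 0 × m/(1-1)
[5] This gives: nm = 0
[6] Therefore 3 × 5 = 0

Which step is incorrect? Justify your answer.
Step 4: Multiply both sides by m/(1-1): nm = 0 × m/(1-1)

Step 4 multiplies both sides by m/(1-1). However, 1-1 = 0, so this is multiplication by m/0, which is undefined. We cannot multiply by an undefined expression.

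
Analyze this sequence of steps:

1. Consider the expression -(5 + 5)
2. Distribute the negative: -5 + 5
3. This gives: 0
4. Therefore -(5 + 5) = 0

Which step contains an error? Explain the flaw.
Step 2: Distribute the negative: -5 + 5

Step 2 incorrectly distributes the negative sign. The correct distribution is -(5 + 5) = -5 - 5 = -10. The negative must be applied to both terms, not just the first. The error treats -(5 + 5) as -5 + 5, which equals 0 instead of -10.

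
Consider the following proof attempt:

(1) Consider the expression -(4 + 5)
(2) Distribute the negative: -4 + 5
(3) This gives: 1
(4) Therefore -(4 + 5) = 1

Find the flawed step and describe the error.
Step 2: Distribute the negative: -4 + 5

Step 2 incorrectly distributes the negative sign. The correct distribution is -(4 + 5) = -4 - 5 = -9. The negative must be applied to both terms, not just the first. The error treats -(4 + 5) as -4 + 5, which equals 1 instead of -9.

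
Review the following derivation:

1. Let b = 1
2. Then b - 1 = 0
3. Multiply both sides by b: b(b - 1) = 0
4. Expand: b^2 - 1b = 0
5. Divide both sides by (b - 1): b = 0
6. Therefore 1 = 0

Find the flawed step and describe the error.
Step 5: Divide both sides by (b - 1): b = 0

Step 5 divides both sides by (b - 1). However, since b = 1, we have (b - 1) = 0. Division by zero is undefined, making this step invalid.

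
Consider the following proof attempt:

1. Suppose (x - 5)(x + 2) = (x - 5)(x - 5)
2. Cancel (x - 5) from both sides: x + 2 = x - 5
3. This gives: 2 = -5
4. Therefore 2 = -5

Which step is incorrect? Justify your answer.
Step 2: Cancel (x - 5) from both sides: x + 2 = x - 5

Step 2 cancels (x - 5) from both sides. This is only valid if (x - 5) ≠ 0, i.e., x ≠ 5. When x = 5, both sides equal zero regardless of the other factors. The correct approach requires considering x = 5 as a separate case.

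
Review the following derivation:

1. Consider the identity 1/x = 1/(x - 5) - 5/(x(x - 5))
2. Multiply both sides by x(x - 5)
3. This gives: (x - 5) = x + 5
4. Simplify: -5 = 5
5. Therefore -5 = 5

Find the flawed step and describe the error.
Step 3: This gives: (x - 5) = x + 5

Step 3 makes a sign error when clearing denominators. Multiplying -5/(x(x - 5)) by x(x - 5) gives -5, not +5. The correct result is (x - 5) = x - 5, which is trivially true, not (x - 5) = x + 5. (Step 1 is a valid identity: 1/(x - 5) - 5/(x(x - 5)) = (x - 5)/(x(x - 5)) = 1/x.)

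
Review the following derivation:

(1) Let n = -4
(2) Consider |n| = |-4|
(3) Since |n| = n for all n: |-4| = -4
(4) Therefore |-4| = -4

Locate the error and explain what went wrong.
Step 3: Since |n| = n for all n: |-4| = -4

Step 3 incorrectly states that |n| = n for all n. The correct definition is |n| = n when n >= 0, and |n| = -n when n < 0. Since -4 < 0, we have |-4| = -(-4) = 4, not -4.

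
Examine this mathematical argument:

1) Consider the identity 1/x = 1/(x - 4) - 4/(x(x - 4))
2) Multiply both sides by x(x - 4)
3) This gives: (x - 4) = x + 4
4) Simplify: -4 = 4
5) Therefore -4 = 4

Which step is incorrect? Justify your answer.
Step 3: This gives: (x - 4) = x + 4

Step 3 makes a sign error when clearing denominators. Multiplying -4/(x(x - 4)) by x(x - 4) gives -4, not +4. The correct result is (x - 4) = x - 4, which is trivially true, not (x - 4) = x + 4. (Step 1 is a valid identity: 1/(x - 4) - 4/(x(x - 4)) = (x - 4)/(x(x - 4)) = 1/x.)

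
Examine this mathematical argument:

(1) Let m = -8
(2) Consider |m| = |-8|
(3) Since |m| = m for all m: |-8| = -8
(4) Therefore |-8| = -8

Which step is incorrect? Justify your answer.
Step 3: Since |m| = m for all m: |-8| = -8

Step 3 incorrectly states that |m| = m for all m. The correct definition is |m| = m when m >= 0, and |m| = -m when m < 0. Since -8 < 0, we have |-8| = -(-8) = 8, not -8.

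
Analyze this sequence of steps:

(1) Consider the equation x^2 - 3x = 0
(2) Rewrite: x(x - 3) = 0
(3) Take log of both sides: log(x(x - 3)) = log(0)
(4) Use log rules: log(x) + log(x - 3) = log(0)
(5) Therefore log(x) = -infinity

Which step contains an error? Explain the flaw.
Step 3: Take log of both sides: log(x(x - 3)) = log(0)

Step 3 takes the logarithm of both sides, resulting in log(0) on the right side. The logarithm is only defined for positive numbers; log(0) is undefined (approaches negative infinity). This operation is invalid.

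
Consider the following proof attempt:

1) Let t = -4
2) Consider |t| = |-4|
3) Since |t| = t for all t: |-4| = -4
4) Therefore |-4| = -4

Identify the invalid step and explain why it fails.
Step 3: Since |t| = t for all t: |-4| = -4

Step 3 incorrectly states that |t| = t for all t. The correct definition is |t| = t when t >= 0, and |t| = -t when t < 0. Since -4 < 0, we have |-4| = -(-4) = 4, not -4.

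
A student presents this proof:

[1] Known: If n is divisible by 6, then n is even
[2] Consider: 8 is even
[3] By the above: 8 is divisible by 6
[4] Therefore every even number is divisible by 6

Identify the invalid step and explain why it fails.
Step 3: By the above: 8 is divisible by 6

Step 3 commits the fallacy of affirming the consequent. The known fact 'divisible by 6 → even' does NOT imply 'even → divisible by 6'. That would be the converse, which is false. For example, 8 is even but 8 ÷ 6 = 1.33, which is not an integer.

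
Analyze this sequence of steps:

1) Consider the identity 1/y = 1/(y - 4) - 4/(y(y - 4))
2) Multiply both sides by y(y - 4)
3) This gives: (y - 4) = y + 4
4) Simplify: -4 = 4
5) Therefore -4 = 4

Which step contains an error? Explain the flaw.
Step 3: This gives: (y - 4) = y + 4

Step 3 makes a sign error when clearing denominators. Multiplying -4/(y(y - 4)) by y(y - 4) gives -4, not +4. The correct result is (y - 4) = y - 4, which is trivially true, not (y - 4) = y + 4. (Step 1 is a valid identity: 1/(y - 4) - 4/(y(y - 4)) = (y - 4)/(y(y - 4)) = 1/y.)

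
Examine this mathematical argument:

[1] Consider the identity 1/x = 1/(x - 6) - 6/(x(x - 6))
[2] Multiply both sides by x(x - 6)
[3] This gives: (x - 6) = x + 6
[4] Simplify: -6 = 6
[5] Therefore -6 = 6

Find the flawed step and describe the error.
Step 3: This gives: (x - 6) = x + 6

Step 3 makes a sign error when clearing denominators. Multiplying -6/(x(x - 6)) by x(x - 6) gives -6, not +6. The correct result is (x - 6) = x - 6, which is trivially true, not (x - 6) = x + 6. (Step 1 is a valid identity: 1/(x - 6) - 6/(x(x - 6)) = (x - 6)/(x(x - 6)) = 1/x.)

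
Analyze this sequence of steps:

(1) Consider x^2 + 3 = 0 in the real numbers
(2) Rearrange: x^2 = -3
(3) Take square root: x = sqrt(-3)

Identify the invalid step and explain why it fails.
Step 3: Take square root: x = sqrt(-3)

Step 3 takes the square root of -3, which is negative. In the real number system, the square root of a negative number is undefined. The equation x^2 + 3 = 0 has no real solutions. Square roots of negative numbers only exist in the complex numbers.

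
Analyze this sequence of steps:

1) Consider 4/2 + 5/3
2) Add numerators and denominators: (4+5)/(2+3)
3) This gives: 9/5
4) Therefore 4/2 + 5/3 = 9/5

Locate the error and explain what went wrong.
Step 2: Add numerators and denominators: (4+5)/(2+3)

Step 2 incorrectly adds fractions by separately adding numerators and denominators. This is wrong. The correct method requires a common denominator: 4/2 + 5/3 = (4×3 + 5×2)/(2×3) = 22/6 = 11/3. The method used gives 9/5, which is different.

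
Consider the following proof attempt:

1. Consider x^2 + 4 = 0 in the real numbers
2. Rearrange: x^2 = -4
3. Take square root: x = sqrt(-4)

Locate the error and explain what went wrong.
Step 3: Take square root: x = sqrt(-4)

Step 3 takes the square root of -4, which is negative. In the real number system, the square root of a negative number is undefined. The equation x^2 + 4 = 0 has no real solutions. Square roots of negative numbers only exist in the complex numbers.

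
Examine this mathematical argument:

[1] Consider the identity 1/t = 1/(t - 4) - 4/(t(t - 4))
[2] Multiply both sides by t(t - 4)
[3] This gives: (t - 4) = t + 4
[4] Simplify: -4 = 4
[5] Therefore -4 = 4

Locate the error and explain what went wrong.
Step 3: This gives: (t - 4) = t + 4

Step 3 makes a sign error when clearing denominators. Multiplying -4/(t(t - 4)) by t(t - 4) gives -4, not +4. The correct result is (t - 4) = t - 4, which is trivially true, not (t - 4) = t + 4. (Step 1 is a valid identity: 1/(t - 4) - 4/(t(t - 4)) = (t - 4)/(t(t - 4)) = 1/t.)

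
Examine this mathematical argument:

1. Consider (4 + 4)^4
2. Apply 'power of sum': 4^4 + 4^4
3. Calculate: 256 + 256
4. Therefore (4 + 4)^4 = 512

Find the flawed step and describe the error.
Step 2: Apply 'power of sum': 4^4 + 4^4

Step 2 incorrectly applies a non-existent rule '(a+b)^n = a^n + b^n'. This is false in general. The correct expansion uses the binomial theorem. The actual value is (4 + 4)^4 = 8^4 = 4096, not 512.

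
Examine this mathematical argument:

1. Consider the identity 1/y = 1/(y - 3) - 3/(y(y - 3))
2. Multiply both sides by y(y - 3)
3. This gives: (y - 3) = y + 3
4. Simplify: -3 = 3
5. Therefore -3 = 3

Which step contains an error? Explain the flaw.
Step 3: This gives: (y - 3) = y + 3

Step 3 makes a sign error when clearing denominators. Multiplying -3/(y(y - 3)) by y(y - 3) gives -3, not +3. The correct result is (y - 3) = y - 3, which is trivially true, not (y - 3) = y + 3. (Step 1 is a valid identity: 1/(y - 3) - 3/(y(y - 3)) = (y - 3)/(y(y - 3)) = 1/y.)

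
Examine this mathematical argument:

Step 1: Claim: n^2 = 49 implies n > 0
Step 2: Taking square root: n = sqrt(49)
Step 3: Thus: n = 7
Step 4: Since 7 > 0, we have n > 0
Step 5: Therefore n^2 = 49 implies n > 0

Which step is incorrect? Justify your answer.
Step 2: Taking square root: n = sqrt(49)

Step 2 takes the square root and assumes the positive root only. The equation n^2 = 49 actually has two solutions: n = 7 and n = -7. The proof silently assumes n > 0 without justification, then uses this assumption to conclude n > 0, which is circular. The counterexample n = -7 shows the claim is false.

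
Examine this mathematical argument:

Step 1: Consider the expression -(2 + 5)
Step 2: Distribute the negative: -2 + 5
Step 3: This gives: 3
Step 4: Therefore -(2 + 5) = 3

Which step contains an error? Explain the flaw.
Step 2: Distribute the negative: -2 + 5

Step 2 incorrectly distributes the negative sign. The correct distribution is -(2 + 5) = -2 - 5 = -7. The negative must be applied to both terms, not just the first. The error treats -(2 + 5) as -2 + 5, which equals 3 instead of -7.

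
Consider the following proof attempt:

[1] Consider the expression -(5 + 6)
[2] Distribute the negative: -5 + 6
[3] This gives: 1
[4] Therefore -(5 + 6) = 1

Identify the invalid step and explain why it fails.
Step 2: Distribute the negative: -5 + 6

Step 2 incorrectly distributes the negative sign. The correct distribution is -(5 + 6) = -5 - 6 = -11. The negative must be applied to both terms, not just the first. The error treats -(5 + 6) as -5 + 6, which equals 1 instead of -11.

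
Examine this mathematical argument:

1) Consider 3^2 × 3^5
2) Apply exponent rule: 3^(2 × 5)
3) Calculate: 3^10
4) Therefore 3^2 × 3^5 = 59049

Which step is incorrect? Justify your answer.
Step 2: Apply exponent rule: 3^(2 × 5)

Step 2 incorrectly states that a^b × a^c = a^(b×c). The correct rule is a^b × a^c = a^(b+c). The actual value is 3^2 × 3^5 = 3^7 = 2187, not 3^10 = 59049.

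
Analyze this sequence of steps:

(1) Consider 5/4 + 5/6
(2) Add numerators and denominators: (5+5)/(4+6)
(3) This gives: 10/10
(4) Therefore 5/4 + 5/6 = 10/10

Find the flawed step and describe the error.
Step 2: Add numerators and denominators: (5+5)/(4+6)

Step 2 incorrectly adds fractions by separately adding numerators and denominators. This is wrong. The correct method requires a common denominator: 5/4 + 5/6 = (5×6 + 5×4)/(4×6) = 50/24 = 25/12. The method used gives 10/10, which is different.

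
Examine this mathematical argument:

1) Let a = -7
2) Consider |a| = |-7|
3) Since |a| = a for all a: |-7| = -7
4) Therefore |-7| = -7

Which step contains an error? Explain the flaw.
Step 3: Since |a| = a for all a: |-7| = -7

Step 3 incorrectly states that |a| = a for all a. The correct definition is |a| = a when a >= 0, and |a| = -a when a < 0. Since -7 < 0, we have |-7| = -(-7) = 7, not -7.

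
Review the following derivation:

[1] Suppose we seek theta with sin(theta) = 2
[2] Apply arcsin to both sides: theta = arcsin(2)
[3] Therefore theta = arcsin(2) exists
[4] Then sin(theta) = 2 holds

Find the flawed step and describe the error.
Step 2: Apply arcsin to both sides: theta = arcsin(2)

Step 2 applies arcsin to 2. However, arcsin(x) is only defined for x in [-1, 1] because sin(theta) can only produce values in that range. Since |2| > 1, arcsin(2) is undefined. There is no angle whose sine equals 2.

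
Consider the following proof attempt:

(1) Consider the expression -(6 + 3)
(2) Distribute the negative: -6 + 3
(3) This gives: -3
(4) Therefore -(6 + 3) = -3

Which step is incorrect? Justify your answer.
Step 2: Distribute the negative: -6 + 3

Step 2 incorrectly distributes the negative sign. The correct distribution is -(6 + 3) = -6 - 3 = -9. The negative must be applied to both terms, not just the first. The error treats -(6 + 3) as -6 + 3, which equals -3 instead of -9.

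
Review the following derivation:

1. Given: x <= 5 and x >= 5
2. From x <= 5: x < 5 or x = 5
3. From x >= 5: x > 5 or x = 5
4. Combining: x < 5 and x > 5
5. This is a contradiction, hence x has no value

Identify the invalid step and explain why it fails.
Step 4: Combining: x < 5 and x > 5

Step 4 incorrectly combines the conditions. From x <= 5 and x >= 5, the intersection is x = 5. The error treats the 'or' cases as 'and' requirements. The correct conclusion is that x = 5 is the unique solution, not that no solution exists.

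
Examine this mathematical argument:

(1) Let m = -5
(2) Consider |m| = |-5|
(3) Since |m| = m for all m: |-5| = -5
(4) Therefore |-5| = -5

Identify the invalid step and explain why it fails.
Step 3: Since |m| = m for all m: |-5| = -5

Step 3 incorrectly states that |m| = m for all m. The correct definition is |m| = m when m >= 0, and |m| = -m when m < 0. Since -5 < 0, we have |-5| = -(-5) = 5, not -5.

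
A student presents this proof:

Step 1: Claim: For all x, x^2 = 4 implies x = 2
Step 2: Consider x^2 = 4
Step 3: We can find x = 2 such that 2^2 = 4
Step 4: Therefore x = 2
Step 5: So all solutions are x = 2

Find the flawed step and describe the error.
Step 4: Therefore x = 2

Step 4 incorrectly concludes that x = 2 is the only solution. The proof shows that x = 2 is A solution (existence), but does not show it is the ONLY solution (uniqueness). In fact, x = -2 is also a solution since (-2)^2 = 4. Finding one solution doesn't prove there are no others.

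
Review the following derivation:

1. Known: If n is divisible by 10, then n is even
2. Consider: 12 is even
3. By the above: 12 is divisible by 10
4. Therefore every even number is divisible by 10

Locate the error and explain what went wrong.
Step 3: By the above: 12 is divisible by 10

Step 3 commits the fallacy of affirming the consequent. The known fact 'divisible by 10 → even' does NOT imply 'even → divisible by 10'. That would be the converse, which is false. For example, 12 is even but 12 ÷ 10 = 1.20, which is not an integer.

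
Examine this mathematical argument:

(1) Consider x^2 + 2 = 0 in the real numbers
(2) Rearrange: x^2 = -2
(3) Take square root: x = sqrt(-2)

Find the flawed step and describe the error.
Step 3: Take square root: x = sqrt(-2)

Step 3 takes the square root of -2, which is negative. In the real number system, the square root of a negative number is undefined. The equation x^2 + 2 = 0 has no real solutions. Square roots of negative numbers only exist in the complex numbers.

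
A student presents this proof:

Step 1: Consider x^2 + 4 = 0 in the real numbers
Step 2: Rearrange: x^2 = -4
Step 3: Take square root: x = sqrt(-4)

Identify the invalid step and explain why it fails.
Step 3: Take square root: x = sqrt(-4)

Step 3 takes the square root of -4, which is negative. In the real number system, the square root of a negative number is undefined. The equation x^2 + 4 = 0 has no real solutions. Square roots of negative numbers only exist in the complex numbers.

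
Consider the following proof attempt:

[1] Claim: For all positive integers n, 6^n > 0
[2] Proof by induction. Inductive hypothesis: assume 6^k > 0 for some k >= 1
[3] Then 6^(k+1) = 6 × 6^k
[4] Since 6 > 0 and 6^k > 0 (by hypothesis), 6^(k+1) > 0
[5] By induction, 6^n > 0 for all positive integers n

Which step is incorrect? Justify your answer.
Step 5: By induction, 6^n > 0 for all positive integers n

Step 5 concludes the proof by induction, but no base case was ever established. A valid induction proof requires: (1) a base case proving 6^1 > 0, and (2) an inductive step showing IF 6^k > 0 THEN 6^(k+1) > 0. Steps 2-4 correctly establish the inductive step, but without the base case the conclusion in step 5 does not follow.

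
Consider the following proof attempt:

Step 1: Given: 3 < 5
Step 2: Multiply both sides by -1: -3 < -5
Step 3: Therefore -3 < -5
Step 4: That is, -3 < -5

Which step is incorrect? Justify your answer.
Step 2: Multiply both sides by -1: -3 < -5

Step 2 multiplies both sides by -1 but fails to reverse the inequality sign. When multiplying (or dividing) an inequality by a negative number, the direction must be reversed. Since 3 < 5, we should get -3 > -5, i.e., -3 > -5.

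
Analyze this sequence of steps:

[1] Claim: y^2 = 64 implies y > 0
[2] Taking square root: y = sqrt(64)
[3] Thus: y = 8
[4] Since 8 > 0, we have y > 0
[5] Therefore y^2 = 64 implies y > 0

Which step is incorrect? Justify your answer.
Step 2: Taking square root: y = sqrt(64)

Step 2 takes the square root and assumes the positive root only. The equation y^2 = 64 actually has two solutions: y = 8 and y = -8. The proof silently assumes y > 0 without justification, then uses this assumption to conclude y > 0, which is circular. The counterexample y = -8 shows the claim is false.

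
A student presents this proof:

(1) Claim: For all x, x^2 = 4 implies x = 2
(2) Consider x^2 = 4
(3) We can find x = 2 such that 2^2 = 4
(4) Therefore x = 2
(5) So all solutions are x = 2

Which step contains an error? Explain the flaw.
Step 4: Therefore x = 2

Step 4 incorrectly concludes that x = 2 is the only solution. The proof shows that x = 2 is A solution (existence), but does not show it is the ONLY solution (uniqueness). In fact, x = -2 is also a solution since (-2)^2 = 4. Finding one solution doesn't prove there are no others.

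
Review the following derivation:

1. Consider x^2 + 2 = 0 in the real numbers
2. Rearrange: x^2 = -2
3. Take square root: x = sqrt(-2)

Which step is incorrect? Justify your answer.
Step 3: Take square root: x = sqrt(-2)

Step 3 takes the square root of -2, which is negative. In the real number system, the square root of a negative number is undefined. The equation x^2 + 2 = 0 has no real solutions. Square roots of negative numbers only exist in the complex numbers.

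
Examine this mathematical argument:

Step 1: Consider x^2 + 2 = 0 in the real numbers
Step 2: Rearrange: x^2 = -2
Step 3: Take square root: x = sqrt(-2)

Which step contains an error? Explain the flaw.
Step 3: Take square root: x = sqrt(-2)

Step 3 takes the square root of -2, which is negative. In the real number system, the square root of a negative number is undefined. The equation x^2 + 2 = 0 has no real solutions. Square roots of negative numbers only exist in the complex numbers.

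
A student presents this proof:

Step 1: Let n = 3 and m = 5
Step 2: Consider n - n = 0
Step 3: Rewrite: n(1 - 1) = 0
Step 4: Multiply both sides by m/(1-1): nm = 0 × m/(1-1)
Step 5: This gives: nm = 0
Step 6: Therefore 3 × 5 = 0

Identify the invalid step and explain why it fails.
Step 4: Multiply both sides by m/(1-1): nm = 0 × m/(1-1)

Step 4 multiplies both sides by m/(1-1). However, 1-1 = 0, so this is multiplication by m/0, which is undefined. We cannot multiply by an undefined expression.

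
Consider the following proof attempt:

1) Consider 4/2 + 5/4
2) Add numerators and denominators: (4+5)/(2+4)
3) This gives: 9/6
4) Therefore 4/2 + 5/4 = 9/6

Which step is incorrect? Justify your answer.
Step 2: Add numerators and denominators: (4+5)/(2+4)

Step 2 incorrectly adds fractions by separately adding numerators and denominators. This is wrong. The correct method requires a common denominator: 4/2 + 5/4 = (4×4 + 5×2)/(2×4) = 26/8 = 13/4. The method used gives 9/6, which is different.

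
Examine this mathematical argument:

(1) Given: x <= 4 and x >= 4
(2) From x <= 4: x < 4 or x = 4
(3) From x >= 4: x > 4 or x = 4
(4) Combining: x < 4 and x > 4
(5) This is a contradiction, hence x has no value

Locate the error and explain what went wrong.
Step 4: Combining: x < 4 and x > 4

Step 4 incorrectly combines the conditions. From x <= 4 and x >= 4, the intersection is x = 4. The error treats the 'or' cases as 'and' requirements. The correct conclusion is that x = 4 is the unique solution, not that no solution exists.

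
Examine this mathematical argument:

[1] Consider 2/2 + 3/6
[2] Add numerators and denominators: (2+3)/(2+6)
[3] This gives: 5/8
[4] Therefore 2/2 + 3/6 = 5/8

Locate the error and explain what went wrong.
Step 2: Add numerators and denominators: (2+3)/(2+6)

Step 2 incorrectly adds fractions by separately adding numerators and denominators. This is wrong. The correct method requires a common denominator: 2/2 + 3/6 = (2×6 + 3×2)/(2×6) = 18/12 = 3/2. The method used gives 5/8, which is different.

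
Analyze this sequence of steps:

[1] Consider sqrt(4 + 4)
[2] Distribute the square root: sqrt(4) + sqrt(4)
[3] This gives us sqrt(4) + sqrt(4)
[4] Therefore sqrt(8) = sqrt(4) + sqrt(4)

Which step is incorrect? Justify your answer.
Step 2: Distribute the square root: sqrt(4) + sqrt(4)

Step 2 incorrectly 'distributes' the square root over addition. The square root function does not distribute: sqrt(a + b) ≠ sqrt(a) + sqrt(b). In fact, sqrt(4 + 4) = sqrt(8) ≈ 2.8284, while sqrt(4) + sqrt(4) ≈ 4.0000.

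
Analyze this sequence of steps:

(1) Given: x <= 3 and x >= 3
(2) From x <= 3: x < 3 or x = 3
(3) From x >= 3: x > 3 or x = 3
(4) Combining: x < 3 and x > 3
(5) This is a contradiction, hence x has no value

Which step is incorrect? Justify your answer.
Step 4: Combining: x < 3 and x > 3

Step 4 incorrectly combines the conditions. From x <= 3 and x >= 3, the intersection is x = 3. The error treats the 'or' cases as 'and' requirements. The correct conclusion is that x = 3 is the unique solution, not that no solution exists.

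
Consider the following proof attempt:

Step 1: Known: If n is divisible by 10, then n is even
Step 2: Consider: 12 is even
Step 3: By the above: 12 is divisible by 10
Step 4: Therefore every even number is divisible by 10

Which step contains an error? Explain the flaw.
Step 3: By the above: 12 is divisible by 10

Step 3 commits the fallacy of affirming the consequent. The known fact 'divisible by 10 → even' does NOT imply 'even → divisible by 10'. That would be the converse, which is false. For example, 12 is even but 12 ÷ 10 = 1.20, which is not an integer.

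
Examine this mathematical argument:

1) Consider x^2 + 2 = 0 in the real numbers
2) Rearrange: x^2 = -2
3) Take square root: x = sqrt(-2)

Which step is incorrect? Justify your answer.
Step 3: Take square root: x = sqrt(-2)

Step 3 takes the square root of -2, which is negative. In the real number system, the square root of a negative number is undefined. The equation x^2 + 2 = 0 has no real solutions. Square roots of negative numbers only exist in the complex numbers.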